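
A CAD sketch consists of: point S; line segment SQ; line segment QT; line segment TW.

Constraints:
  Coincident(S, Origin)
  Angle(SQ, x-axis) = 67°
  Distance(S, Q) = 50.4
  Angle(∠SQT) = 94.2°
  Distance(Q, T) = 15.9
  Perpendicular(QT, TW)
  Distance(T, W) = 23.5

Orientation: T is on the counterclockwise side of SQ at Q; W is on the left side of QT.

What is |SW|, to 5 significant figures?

33.169

∠SQT = 94.2°, so QT runs at 67.0° + (180° − 94.2°) = 152.80° from the x-axis; with |QT| = 15.9, T = Q + 15.9·(cos 152.80°, sin 152.80°) = (5.5511, 53.661). The perpendicularity gives TW at right angles to QT; with |TW| = 23.5 on the left of QT, W = T + 23.5·(-0.45710, -0.88942) = (-5.1907, 32.760). Then |SW| = |W − S| = 33.169.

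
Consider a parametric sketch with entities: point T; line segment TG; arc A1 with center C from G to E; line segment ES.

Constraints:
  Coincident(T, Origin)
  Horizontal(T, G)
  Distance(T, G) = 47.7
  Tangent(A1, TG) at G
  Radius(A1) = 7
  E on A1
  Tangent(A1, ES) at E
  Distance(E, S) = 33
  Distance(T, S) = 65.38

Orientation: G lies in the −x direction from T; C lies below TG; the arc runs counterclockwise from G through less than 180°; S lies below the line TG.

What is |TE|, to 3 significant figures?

55.2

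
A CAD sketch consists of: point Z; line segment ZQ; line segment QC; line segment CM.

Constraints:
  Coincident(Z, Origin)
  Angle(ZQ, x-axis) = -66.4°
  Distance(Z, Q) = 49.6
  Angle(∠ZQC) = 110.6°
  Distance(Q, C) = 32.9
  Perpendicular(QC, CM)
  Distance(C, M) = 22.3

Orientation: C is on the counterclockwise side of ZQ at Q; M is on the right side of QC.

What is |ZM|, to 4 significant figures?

85.20

∠ZQC = 110.6°, so QC runs at -66.4° + (180° − 110.6°) = 3.000° from the x-axis; with |QC| = 32.9, C = Q + 32.9·(cos 3.000°, sin 3.000°) = (52.71, -43.73). QC is perpendicular to CM; with |CM| = 22.3 on the right of QC, M = C + 22.3·(0.05234, -0.9986) = (53.88, -66.00). Then |ZM| = |M − Z| = 85.20.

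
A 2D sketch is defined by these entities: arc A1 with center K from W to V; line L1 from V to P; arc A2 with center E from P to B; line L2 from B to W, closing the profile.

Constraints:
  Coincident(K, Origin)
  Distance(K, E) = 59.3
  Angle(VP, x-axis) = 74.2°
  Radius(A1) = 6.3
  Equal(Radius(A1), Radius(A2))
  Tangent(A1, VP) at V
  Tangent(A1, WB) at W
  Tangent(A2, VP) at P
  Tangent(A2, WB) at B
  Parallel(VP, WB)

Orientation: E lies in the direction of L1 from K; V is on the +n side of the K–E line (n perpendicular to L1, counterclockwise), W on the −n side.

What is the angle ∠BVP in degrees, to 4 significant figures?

12.00°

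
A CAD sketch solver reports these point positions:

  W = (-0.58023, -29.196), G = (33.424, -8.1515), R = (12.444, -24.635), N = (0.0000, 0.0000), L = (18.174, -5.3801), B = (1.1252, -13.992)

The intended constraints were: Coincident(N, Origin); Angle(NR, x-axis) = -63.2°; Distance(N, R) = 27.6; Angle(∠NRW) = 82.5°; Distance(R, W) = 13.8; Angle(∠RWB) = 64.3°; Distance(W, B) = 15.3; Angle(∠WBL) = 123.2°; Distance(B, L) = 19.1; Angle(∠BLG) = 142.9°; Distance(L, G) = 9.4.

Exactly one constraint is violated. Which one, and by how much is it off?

Distance(L, G) = 9.4 — off by 6.10.

N = (0.00, 0.00) ✓; NR at -63.20° ✓; |NR| = 27.60 ✓; ∠NRW = 82.50° ✓; |RW| = 13.80 ✓; ∠RWB = 64.30° ✓; |WB| = 15.30 ✓; ∠WBL = 123.2° ✓; |BL| = 19.10 ✓; ∠BLG = 142.9° ✓; |LG| = 15.50 ✗.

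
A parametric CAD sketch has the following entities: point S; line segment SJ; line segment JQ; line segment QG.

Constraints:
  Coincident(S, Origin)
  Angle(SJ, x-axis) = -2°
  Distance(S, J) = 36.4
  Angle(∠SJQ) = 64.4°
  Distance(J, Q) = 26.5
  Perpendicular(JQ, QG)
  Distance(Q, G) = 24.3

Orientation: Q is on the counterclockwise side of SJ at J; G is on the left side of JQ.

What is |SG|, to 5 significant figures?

13.738

S is at the origin; SJ runs at -2.0° with length 36.4, so J = 36.4·(cos -2.0°, sin -2.0°) = (36.378, -1.2703). ∠SJQ = 64.4°, so JQ runs at -2.0° + (180° − 64.4°) = 113.60° from the x-axis; with |JQ| = 26.5, Q = J + 26.5·(cos 113.60°, sin 113.60°) = (25.769, 23.013). JQ ⟂ QG; with |QG| = 24.3 on the left of JQ, G = Q + 24.3·(-0.91636, -0.40035) = (3.5010, 13.285). Then |SG| = |G − S| = 13.738.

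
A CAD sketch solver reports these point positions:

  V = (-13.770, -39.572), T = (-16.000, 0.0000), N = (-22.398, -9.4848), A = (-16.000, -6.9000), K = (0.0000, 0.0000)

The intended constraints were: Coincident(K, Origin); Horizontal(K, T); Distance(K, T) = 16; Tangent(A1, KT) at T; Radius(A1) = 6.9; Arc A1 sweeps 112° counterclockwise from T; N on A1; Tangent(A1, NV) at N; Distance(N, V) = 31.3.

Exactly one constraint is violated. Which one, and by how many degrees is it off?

Tangent(A1, NV) at N — off by 6.00°.

K = (0.00, 0.00) ✓; K.y = 0.00, T.y = 0.00 ✓; |KT| = 16.00 ✓; ∠(AT, TK) = 90.00° ✓; |AT| = 6.900 ✓; bearing(A→N) − bearing(A→T) = 112.0° ✓; |AN| = 6.900 ✓; ∠(AN, NV) = 96.00° ✗; |NV| = 31.30 ✓.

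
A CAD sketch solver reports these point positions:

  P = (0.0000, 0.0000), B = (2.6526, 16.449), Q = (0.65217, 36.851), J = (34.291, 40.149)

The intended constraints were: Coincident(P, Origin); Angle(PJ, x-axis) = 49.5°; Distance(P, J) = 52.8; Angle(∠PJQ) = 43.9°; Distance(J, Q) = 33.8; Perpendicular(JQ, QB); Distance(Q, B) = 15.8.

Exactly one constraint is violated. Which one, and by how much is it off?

Distance(Q, B) = 15.8 — off by 4.70.

P = (0.00, 0.00) ✓; PJ at 49.50° ✓; |PJ| = 52.80 ✓; ∠PJQ = 43.90° ✓; |JQ| = 33.80 ✓; ∠(JQ, QB) = 90.00° ✓; |QB| = 20.50 ✗.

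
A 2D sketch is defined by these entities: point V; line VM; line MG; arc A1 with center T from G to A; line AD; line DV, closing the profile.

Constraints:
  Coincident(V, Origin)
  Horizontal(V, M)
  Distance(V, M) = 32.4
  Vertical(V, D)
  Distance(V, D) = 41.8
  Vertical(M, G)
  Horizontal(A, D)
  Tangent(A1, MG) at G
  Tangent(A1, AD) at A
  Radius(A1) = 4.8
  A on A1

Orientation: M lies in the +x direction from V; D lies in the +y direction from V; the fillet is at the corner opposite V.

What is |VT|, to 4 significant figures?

46.16

V is at the origin; VM is horizontal with |VM| = 32.4 and M on the +x side, so M = (32.40, 0.000). VD is vertical with |VD| = 41.8 and D on the +y side, so D = (0.000, 41.80). The virtual corner opposite V is at (32.40, 41.80). Since A1 is tangent to MG there, TG ⟂ MG and since A1 is tangent to AD there, TA ⟂ AD, with radius 4.8, so the center T sits 4.8 in from both sides at T = (27.60, 37.00). Then |VT| = |T − V| = 46.16.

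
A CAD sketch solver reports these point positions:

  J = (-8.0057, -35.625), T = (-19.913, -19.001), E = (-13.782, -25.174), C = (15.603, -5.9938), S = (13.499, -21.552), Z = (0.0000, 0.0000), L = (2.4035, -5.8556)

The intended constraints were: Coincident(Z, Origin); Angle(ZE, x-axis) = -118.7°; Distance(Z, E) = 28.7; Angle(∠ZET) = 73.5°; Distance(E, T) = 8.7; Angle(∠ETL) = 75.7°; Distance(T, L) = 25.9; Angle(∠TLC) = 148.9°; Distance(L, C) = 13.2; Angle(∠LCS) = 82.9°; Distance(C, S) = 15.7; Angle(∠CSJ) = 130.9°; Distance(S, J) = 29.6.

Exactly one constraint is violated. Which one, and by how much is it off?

Distance(S, J) = 29.6 — off by 3.90.

Z = (0.00, 0.00) ✓; ZE at -118.7° ✓; |ZE| = 28.70 ✓; ∠ZET = 73.50° ✓; |ET| = 8.700 ✓; ∠ETL = 75.70° ✓; |TL| = 25.90 ✓; ∠TLC = 148.9° ✓; |LC| = 13.20 ✓; ∠LCS = 82.90° ✓; |CS| = 15.70 ✓; ∠CSJ = 130.9° ✓; |SJ| = 25.70 ✗.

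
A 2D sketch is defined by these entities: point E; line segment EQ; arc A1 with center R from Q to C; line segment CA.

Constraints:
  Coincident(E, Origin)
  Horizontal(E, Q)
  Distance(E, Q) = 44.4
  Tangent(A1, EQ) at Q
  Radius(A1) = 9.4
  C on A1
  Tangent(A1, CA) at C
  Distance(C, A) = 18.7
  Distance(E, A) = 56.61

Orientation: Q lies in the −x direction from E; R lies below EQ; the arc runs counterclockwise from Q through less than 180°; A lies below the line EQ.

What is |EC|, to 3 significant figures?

54.8

Checks: E = (0.00, 0.00) ✓; ∠(RQ, QE) = 90.00° ✓; |RQ| = 9.400 ✓; |RC| = 9.400 ✓; ∠(RC, CA) = 90.00° ✓; |CA| = 18.70 ✓; |EA| = 56.61 ✓.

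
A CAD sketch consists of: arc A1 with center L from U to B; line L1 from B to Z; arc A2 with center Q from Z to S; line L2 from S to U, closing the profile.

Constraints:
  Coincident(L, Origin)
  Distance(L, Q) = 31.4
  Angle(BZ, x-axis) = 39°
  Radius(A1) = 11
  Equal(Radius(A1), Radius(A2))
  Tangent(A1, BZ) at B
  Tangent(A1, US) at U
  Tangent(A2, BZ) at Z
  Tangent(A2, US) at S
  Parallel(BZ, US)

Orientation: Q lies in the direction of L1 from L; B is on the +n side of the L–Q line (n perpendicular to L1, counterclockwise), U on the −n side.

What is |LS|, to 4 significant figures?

33.27

The slot axis is L1's direction at 39.0°, so u = (cos 39.0°, sin 39.0°) = (0.7771, 0.6293) and n = (−sin 39.0°, cos 39.0°) = (-0.6293, 0.7771). L is at the origin and Q lies 31.4 along u from L, so Q = 31.4·u = (24.40, 19.76). Tangency of A1 to both parallel lines with radius 11.0 puts B and U at L ± 11.0·n: B = (-6.923, 8.549), U = (6.923, -8.549). Equal radii place Z and S the same way about Q: Z = Q + 11.0·n = (17.48, 28.31), S = Q − 11.0·n = (31.32, 11.21). Then |LS| = |S − L| = 33.27.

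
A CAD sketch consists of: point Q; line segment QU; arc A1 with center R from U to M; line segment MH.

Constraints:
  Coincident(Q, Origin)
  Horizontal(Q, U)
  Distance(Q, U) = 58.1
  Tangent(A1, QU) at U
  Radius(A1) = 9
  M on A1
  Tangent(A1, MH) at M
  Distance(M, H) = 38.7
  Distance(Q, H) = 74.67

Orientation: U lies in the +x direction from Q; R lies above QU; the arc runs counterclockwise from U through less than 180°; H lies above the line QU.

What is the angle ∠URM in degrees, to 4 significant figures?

105.3°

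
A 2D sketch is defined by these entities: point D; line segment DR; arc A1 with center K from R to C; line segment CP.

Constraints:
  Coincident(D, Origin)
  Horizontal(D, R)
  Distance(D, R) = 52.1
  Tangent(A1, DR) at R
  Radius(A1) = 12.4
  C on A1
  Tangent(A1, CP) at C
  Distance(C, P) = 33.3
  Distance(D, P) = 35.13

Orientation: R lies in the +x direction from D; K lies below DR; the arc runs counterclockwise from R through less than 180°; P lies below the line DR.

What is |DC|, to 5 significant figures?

43.149

Checks: D = (0.00, 0.00) ✓; |KC| = 12.40 ✓; ∠(KC, CP) = 90.00° ✓; |CP| = 33.30 ✓; |DP| = 35.13 ✓.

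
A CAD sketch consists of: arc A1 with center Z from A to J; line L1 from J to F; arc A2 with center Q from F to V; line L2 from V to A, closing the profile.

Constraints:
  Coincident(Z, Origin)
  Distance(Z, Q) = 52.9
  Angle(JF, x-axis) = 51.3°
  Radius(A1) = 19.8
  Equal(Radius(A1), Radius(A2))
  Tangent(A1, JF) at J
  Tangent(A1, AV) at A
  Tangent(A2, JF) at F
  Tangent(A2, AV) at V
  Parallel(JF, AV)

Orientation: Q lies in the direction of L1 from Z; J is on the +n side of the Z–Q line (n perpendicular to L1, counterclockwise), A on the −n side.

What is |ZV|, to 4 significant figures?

56.48

The slot axis is L1's direction at 51.3°, so u = (cos 51.3°, sin 51.3°) = (0.6252, 0.7804) and n = (−sin 51.3°, cos 51.3°) = (-0.7804, 0.6252). Z is at the origin and Q lies 52.9 along u from Z, so Q = 52.9·u = (33.08, 41.28). Tangency of A1 to both parallel lines with radius 19.8 puts J and A at Z ± 19.8·n: J = (-15.45, 12.38), A = (15.45, -12.38). Equal radii place F and V the same way about Q: F = Q + 19.8·n = (17.62, 53.66), V = Q − 19.8·n = (48.53, 28.90). Then |ZV| = |V − Z| = 56.48.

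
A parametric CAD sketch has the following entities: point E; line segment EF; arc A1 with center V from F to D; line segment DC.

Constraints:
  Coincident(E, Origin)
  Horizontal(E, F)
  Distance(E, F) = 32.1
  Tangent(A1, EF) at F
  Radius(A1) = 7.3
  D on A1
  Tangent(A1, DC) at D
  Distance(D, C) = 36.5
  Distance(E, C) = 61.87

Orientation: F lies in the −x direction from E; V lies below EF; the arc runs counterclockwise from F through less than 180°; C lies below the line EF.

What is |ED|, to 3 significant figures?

39.8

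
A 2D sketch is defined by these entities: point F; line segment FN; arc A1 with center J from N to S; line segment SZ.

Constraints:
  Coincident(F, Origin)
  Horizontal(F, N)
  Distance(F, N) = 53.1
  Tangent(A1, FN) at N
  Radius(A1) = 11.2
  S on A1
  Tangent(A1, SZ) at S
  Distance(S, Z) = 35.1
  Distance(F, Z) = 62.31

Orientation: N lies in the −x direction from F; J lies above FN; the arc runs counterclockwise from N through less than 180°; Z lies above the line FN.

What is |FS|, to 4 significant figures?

43.36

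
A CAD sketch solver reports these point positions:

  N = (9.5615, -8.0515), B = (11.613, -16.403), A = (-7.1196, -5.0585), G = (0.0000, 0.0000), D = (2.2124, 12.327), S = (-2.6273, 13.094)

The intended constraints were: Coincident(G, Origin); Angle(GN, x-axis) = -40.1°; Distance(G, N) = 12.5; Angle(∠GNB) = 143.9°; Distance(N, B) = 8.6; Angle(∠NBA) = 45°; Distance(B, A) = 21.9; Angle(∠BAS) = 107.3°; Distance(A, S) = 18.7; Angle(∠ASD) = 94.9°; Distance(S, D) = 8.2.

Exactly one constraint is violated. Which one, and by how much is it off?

Distance(S, D) = 8.2 — off by 3.30.

G = (0.00, 0.00) ✓; GN at -40.10° ✓; |GN| = 12.50 ✓; ∠GNB = 143.9° ✓; |NB| = 8.600 ✓; ∠NBA = 45.00° ✓; |BA| = 21.90 ✓; ∠BAS = 107.3° ✓; |AS| = 18.70 ✓; ∠ASD = 94.89° ✓; |SD| = 4.900 ✗.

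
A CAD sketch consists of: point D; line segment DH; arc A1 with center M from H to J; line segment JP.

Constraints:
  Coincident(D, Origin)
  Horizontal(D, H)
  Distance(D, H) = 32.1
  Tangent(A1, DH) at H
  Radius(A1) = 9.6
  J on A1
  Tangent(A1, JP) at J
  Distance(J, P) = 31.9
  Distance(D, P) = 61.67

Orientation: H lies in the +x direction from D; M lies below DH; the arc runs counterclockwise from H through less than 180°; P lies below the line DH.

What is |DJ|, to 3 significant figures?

30.1

D is at the origin; DH is horizontal with |DH| = 32.1 and H on the +x side, so H = (32.1, 0.00). Since A1 is tangent to DH there, MH ⟂ DH, so M = H + (0, -9.6) = (32.1, -9.60). Since MJ ⟂ JP (tangency), |MP| = √(9.6² + 31.9²) = 33.3 regardless of where J sits on A1. So P lies on both circle(D, 61.67) and circle(M, 33.3); the below-DH intersection is P = (47.8, -39.0). J is the foot of the tangent from P: J = (25.3, -16.4).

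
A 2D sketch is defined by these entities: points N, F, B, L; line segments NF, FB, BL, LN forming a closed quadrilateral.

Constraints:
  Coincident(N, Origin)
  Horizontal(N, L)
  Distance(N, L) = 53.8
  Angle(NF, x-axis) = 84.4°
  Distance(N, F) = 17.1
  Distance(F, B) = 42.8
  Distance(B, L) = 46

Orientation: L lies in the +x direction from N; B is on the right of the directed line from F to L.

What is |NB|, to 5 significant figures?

27.868

Checks: |FB| = 42.80 ✓; |BL| = 46.00 ✓.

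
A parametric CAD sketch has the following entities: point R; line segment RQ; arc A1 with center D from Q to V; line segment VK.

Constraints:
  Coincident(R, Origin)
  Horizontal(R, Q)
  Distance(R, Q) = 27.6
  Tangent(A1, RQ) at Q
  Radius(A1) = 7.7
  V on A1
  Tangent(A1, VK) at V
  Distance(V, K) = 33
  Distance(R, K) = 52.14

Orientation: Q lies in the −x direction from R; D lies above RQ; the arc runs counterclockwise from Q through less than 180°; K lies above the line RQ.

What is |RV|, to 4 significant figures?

22.86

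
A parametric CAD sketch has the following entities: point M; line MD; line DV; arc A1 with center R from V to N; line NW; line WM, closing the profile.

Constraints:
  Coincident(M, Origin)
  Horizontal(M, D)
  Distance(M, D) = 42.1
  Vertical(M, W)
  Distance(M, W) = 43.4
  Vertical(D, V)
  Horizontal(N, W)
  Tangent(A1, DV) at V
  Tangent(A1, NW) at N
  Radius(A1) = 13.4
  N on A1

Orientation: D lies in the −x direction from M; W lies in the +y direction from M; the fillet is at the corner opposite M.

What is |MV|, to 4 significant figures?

51.70

M is at the origin; M and D share the same y with |MD| = 42.1 and D on the −x side, so D = (-42.10, 0.000). MW is vertical with |MW| = 43.4 and W on the +y side, so W = (0.000, 43.40). The virtual corner opposite M is at (-42.10, 43.40). The tangent condition forces RV to be normal to DV and A1 meets NW tangentially, so RN is at right angles to NW, with radius 13.4, so the center R sits 13.4 in from both sides at R = (-28.70, 30.00). That places the tangent points at V = (-42.10, 30.00) on DV and N = (-28.70, 43.40) on NW. Then |MV| = |V − M| = 51.70.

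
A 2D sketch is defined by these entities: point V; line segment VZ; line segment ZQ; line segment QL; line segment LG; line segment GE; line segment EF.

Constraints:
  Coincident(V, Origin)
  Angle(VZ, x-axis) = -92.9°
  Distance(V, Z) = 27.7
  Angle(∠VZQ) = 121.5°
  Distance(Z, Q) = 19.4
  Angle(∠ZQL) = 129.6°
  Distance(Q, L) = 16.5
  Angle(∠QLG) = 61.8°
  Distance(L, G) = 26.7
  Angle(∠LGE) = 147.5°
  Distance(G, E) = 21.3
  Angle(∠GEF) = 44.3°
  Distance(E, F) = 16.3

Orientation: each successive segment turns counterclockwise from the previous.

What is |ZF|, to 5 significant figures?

4.0665

∠LGE = 147.5° gives GE at 166.70° from the x-axis; with |GE| = 21.3, E = (-8.8764, -10.035). ∠GEF = 44.3° gives EF at -57.600° from the x-axis; with |EF| = 16.3, F = (-0.14245, -23.798). Then |ZF| = |F − Z| = 4.0665.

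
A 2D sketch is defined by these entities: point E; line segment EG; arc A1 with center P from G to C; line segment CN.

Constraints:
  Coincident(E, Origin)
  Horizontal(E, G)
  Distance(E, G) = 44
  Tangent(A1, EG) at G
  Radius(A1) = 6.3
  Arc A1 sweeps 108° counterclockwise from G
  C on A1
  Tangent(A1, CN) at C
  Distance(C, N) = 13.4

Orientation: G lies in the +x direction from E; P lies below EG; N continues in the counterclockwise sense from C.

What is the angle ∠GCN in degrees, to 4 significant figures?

126.0°

On A1, G sits at bearing 90° from P; a 108° counterclockwise sweep puts C at bearing 198°, so C = P + 6.3·(cos 198°, sin 198°) = (38.01, -8.247). Tangency of A1 to CN means the radius PC is perpendicular to CN, so CN runs along (−sin 198°, cos 198°); with |CN| = 13.4, N = (42.15, -20.99). Then cos ∠GCN = CG·CN / (|CG||CN|), giving 126.0°.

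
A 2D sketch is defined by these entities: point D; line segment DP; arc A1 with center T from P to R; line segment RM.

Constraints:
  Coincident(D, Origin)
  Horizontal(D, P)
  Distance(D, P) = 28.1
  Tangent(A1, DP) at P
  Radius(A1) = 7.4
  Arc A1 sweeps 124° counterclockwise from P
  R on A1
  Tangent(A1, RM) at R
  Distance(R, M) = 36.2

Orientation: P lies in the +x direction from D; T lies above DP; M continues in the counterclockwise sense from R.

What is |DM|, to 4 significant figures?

43.84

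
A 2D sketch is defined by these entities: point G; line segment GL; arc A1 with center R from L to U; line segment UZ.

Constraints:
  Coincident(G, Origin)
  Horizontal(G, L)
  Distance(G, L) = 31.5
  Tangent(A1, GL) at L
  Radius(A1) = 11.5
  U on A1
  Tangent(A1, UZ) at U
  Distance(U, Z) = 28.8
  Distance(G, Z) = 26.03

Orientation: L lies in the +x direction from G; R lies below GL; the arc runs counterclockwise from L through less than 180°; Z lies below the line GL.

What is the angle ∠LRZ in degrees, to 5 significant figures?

117.31°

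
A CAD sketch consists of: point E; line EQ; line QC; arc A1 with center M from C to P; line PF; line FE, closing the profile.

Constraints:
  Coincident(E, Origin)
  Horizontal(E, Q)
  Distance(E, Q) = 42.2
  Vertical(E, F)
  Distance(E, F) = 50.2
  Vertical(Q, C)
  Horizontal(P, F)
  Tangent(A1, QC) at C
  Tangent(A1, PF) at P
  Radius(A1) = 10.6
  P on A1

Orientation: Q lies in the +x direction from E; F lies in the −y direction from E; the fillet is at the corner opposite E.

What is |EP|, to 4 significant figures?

59.32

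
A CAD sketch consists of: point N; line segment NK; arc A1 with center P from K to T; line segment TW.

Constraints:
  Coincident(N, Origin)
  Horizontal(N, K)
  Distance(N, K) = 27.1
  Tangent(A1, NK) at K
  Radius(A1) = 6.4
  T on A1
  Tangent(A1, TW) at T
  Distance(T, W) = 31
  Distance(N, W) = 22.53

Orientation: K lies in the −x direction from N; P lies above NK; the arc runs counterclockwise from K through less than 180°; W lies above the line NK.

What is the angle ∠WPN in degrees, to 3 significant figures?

43.9°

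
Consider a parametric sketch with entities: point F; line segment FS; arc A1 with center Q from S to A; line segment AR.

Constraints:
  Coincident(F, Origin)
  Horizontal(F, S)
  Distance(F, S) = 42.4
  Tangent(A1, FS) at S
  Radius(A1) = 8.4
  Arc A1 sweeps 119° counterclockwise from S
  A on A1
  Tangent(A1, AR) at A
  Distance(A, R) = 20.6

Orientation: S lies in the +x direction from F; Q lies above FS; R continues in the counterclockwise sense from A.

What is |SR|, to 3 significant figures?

30.6

F is at the origin; FS is horizontal with |FS| = 42.4 and S on the +x side, so S = (42.4, 0.00). Since A1 is tangent to FS there, QS ⟂ FS, so Q = S + (0, 8.4) = (42.4, 8.40). On A1, S sits at bearing -90° from Q; a 119° counterclockwise sweep puts A at bearing 29°, so A = Q + 8.4·(cos 29°, sin 29°) = (49.7, 12.5). Tangency of A1 to AR means the radius QA is perpendicular to AR, so AR runs along (−sin 29°, cos 29°); with |AR| = 20.6, R = (39.8, 30.5). Then |SR| = |R − S| = 30.6.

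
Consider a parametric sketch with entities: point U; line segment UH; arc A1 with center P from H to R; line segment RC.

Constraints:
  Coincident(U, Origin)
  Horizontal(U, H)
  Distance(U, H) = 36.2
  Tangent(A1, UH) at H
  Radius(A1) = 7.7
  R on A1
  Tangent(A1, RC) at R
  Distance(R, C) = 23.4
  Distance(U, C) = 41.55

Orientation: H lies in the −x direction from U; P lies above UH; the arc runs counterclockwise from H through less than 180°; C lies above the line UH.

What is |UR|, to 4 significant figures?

29.47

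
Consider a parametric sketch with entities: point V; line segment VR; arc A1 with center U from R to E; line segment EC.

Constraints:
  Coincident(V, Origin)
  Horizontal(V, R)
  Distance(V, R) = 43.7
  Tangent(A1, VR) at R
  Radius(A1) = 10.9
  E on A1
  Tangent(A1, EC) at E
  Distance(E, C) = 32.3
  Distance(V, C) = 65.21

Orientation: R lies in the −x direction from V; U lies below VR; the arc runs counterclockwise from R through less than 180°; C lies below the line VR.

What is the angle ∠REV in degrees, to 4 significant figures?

37.51°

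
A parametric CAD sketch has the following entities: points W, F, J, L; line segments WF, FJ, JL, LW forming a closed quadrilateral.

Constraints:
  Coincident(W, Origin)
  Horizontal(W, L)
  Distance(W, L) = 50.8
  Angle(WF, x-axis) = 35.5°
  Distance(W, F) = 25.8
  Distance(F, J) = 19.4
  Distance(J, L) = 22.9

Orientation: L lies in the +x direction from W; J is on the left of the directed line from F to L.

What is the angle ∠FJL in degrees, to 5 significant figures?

103.77°

Checks: |FJ| = 19.40 ✓; |JL| = 22.90 ✓.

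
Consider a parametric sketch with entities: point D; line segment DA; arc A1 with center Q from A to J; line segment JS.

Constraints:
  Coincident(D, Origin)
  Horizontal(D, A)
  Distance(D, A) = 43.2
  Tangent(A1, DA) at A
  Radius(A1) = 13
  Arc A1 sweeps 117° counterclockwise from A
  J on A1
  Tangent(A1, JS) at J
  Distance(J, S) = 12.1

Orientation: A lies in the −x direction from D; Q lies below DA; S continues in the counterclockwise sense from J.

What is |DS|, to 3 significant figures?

57.5

D is at the origin; D and A share the same y with |DA| = 43.2 and A on the −x side, so A = (-43.2, 0.00). The tangent condition forces QA to be normal to DA, so Q = A + (0, -13) = (-43.2, -13.0). On A1, A sits at bearing 90° from Q; a 117° counterclockwise sweep puts J at bearing 207°, so J = Q + 13.0·(cos 207°, sin 207°) = (-54.8, -18.9). Since A1 is tangent to JS there, QJ ⟂ JS, so JS runs along (−sin 207°, cos 207°); with |JS| = 12.1, S = (-49.3, -29.7). Then |DS| = |S − D| = 57.5.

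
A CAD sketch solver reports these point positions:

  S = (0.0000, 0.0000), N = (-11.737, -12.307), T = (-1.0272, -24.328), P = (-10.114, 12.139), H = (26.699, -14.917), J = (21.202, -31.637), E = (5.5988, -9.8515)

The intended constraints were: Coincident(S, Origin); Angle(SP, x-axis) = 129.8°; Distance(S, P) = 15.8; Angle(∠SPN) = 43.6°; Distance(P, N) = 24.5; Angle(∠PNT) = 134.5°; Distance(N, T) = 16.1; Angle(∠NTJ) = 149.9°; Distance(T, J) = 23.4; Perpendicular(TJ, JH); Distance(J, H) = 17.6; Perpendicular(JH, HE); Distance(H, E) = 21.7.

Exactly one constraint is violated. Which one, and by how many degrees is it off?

Perpendicular(JH, HE) — off by 4.70°.

S = (0.00, 0.00) ✓; SP at 129.8° ✓; |SP| = 15.80 ✓; ∠SPN = 43.60° ✓; |PN| = 24.50 ✓; ∠PNT = 134.5° ✓; |NT| = 16.10 ✓; ∠NTJ = 149.9° ✓; |TJ| = 23.40 ✓; ∠(TJ, JH) = 90.00° ✓; |JH| = 17.60 ✓; ∠(JH, HE) = 94.70° ✗; |HE| = 21.70 ✓.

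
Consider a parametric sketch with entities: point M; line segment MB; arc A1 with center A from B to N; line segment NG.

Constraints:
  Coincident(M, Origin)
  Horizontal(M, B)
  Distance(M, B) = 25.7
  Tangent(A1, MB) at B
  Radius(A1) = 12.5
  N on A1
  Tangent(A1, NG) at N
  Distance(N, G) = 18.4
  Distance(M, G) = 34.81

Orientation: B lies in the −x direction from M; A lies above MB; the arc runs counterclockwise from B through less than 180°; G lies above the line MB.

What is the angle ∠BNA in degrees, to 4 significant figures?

43.12°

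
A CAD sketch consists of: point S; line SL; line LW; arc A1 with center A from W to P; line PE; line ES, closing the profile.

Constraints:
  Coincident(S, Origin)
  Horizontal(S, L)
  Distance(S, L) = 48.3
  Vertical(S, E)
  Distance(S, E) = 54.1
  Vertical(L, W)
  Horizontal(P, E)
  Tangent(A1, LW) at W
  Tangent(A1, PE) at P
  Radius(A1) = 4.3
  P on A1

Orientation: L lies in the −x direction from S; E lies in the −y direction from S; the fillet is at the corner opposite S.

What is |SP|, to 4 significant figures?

69.73

S is at the origin; SL is horizontal with |SL| = 48.3 and L on the −x side, so L = (-48.30, 0.000). S and E share the same x with |SE| = 54.1 and E on the −y side, so E = (0.000, -54.10). The virtual corner opposite S is at (-48.30, -54.10). Since A1 is tangent to LW there, AW ⟂ LW and since A1 is tangent to PE there, AP ⟂ PE, with radius 4.3, so the center A sits 4.3 in from both sides at A = (-44.00, -49.80). That places the tangent points at W = (-48.30, -49.80) on LW and P = (-44.00, -54.10) on PE. Then |SP| = |P − S| = 69.73.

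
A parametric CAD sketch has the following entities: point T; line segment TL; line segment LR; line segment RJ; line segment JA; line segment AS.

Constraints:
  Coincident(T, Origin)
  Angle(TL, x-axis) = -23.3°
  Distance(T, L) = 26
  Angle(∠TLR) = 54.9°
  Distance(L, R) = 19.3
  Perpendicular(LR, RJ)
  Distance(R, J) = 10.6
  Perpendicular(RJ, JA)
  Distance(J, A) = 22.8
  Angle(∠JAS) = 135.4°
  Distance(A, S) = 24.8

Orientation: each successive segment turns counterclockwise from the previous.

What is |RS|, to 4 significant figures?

41.03

T is at the origin; TL runs at -23.3° with length 26.0, so L = (23.88, -10.28). ∠TLR = 54.9° gives LR at 101.8° from the x-axis; with |LR| = 19.3, R = (19.93, 8.608). LR is perpendicular to RJ, so RJ runs at -168.2°; with |RJ| = 10.6, J = (9.557, 6.440). RJ ⟂ JA, so JA runs at -78.20°; with |JA| = 22.8, A = (14.22, -15.88). ∠JAS = 135.4° gives AS at -33.60° from the x-axis; with |AS| = 24.8, S = (34.88, -29.60). Then |RS| = |S − R| = 41.03.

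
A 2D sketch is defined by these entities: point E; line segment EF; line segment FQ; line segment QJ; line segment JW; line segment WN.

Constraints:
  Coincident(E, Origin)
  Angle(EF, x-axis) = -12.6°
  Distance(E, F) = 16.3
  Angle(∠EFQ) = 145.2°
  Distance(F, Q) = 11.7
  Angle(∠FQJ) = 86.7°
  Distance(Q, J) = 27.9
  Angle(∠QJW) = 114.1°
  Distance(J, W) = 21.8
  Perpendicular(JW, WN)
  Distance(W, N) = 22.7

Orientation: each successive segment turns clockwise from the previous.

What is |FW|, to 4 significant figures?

37.05

∠FQJ = 86.7° gives QJ at -140.7° from the x-axis; with |QJ| = 27.9, J = (2.237, -29.84). ∠QJW = 114.1° gives JW at 153.4° from the x-axis; with |JW| = 21.8, W = (-17.26, -20.08). Then |FW| = |W − F| = 37.05.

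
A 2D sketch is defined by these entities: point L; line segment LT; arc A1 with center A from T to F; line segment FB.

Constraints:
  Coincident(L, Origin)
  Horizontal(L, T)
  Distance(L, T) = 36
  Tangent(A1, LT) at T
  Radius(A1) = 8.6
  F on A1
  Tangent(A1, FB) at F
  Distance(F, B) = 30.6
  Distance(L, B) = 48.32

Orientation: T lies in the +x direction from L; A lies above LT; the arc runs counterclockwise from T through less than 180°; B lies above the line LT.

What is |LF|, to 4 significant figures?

45.31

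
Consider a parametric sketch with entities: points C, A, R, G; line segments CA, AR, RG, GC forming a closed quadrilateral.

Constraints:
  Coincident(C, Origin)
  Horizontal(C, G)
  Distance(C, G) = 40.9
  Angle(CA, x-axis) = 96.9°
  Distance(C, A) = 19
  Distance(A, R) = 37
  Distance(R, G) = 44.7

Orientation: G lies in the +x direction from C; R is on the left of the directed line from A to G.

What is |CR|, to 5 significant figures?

49.823

C is at the origin; C and G share the same y with |CG| = 40.9 and G in +x, so G = (40.9, 0). CA runs at 96.9° with |CA| = 19.0, so A = (-2.2826, 18.862). R is determined by |AR| = 37.0 and |RG| = 44.7 together: it lies at the intersection of circle(A, 37.0) and circle(G, 44.7). With |AG| = 47.122, the foot of the radical line on AG is 16.886 from A and the perpendicular offset is √(37.0² − 16.886²) = 32.922. Taking the left-of-AG solution: R = (26.370, 42.273).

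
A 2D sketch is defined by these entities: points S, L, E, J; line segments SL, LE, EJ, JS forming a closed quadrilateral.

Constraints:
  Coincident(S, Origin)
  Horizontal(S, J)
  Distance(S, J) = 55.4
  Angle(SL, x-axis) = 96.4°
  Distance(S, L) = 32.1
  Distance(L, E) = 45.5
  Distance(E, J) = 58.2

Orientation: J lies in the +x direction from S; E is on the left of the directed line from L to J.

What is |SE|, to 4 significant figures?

65.41

S is at the origin; S and J share the same y with |SJ| = 55.4 and J in +x, so J = (55.4, 0). SL runs at 96.4° with |SL| = 32.1, so L = (-3.578, 31.90). E is determined by |LE| = 45.5 and |EJ| = 58.2 together: it lies at the intersection of circle(L, 45.5) and circle(J, 58.2). With |LJ| = 67.05, the foot of the radical line on LJ is 23.71 from L and the perpendicular offset is √(45.5² − 23.71²) = 38.84. Taking the left-of-LJ solution: E = (35.75, 54.78).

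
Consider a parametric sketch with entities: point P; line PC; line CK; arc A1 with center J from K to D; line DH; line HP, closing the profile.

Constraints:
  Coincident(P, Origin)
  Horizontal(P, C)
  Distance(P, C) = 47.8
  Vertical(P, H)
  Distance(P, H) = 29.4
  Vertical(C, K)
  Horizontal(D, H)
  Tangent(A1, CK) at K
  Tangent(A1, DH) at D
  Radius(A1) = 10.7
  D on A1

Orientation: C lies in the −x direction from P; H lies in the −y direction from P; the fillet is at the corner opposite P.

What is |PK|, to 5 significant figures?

51.328

The virtual corner opposite P is at (-47.800, -29.400). A1 meets CK tangentially, so JK is at right angles to CK and since A1 is tangent to DH there, JD ⟂ DH, with radius 10.7, so the center J sits 10.7 in from both sides at J = (-37.100, -18.700). That places the tangent points at K = (-47.800, -18.700) on CK and D = (-37.100, -29.400) on DH. Then |PK| = |K − P| = 51.328.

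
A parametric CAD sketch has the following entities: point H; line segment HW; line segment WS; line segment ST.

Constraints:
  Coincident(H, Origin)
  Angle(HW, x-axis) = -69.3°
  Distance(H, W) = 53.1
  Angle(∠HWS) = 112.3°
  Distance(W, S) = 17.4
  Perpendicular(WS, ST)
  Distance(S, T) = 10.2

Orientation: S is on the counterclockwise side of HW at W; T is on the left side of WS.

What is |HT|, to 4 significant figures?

54.09

∠HWS = 112.3°, so WS runs at -69.3° + (180° − 112.3°) = -1.600° from the x-axis; with |WS| = 17.4, S = W + 17.4·(cos -1.600°, sin -1.600°) = (36.16, -50.16). WS ⟂ ST; with |ST| = 10.2 on the left of WS, T = S + 10.2·(0.02792, 0.9996) = (36.45, -39.96). Then |HT| = |T − H| = 54.09.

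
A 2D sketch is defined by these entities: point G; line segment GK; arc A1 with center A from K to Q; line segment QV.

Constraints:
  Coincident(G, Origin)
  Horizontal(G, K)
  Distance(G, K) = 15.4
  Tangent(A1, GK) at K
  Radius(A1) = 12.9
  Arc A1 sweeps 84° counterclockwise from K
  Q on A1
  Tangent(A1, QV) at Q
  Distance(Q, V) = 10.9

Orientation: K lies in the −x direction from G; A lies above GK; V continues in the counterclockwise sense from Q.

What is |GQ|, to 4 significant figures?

11.83

G is at the origin; GK is horizontal with |GK| = 15.4 and K on the −x side, so K = (-15.40, 0.000). The tangent condition forces AK to be normal to GK, so A = K + (0, 12.9) = (-15.40, 12.90). On A1, K sits at bearing -90° from A; an 84° counterclockwise sweep puts Q at bearing -6°, so Q = A + 12.9·(cos -6°, sin -6°) = (-2.571, 11.55). Then |GQ| = |Q − G| = 11.83.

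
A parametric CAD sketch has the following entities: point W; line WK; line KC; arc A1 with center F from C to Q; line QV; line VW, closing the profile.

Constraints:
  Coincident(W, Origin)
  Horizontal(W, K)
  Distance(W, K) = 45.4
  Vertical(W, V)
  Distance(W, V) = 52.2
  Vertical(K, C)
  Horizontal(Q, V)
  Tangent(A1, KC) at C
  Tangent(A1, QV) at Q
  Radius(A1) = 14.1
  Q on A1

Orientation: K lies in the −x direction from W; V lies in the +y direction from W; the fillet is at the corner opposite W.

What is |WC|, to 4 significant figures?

59.27

W is at the origin; WK is horizontal with |WK| = 45.4 and K on the −x side, so K = (-45.40, 0.000). WV is vertical with |WV| = 52.2 and V on the +y side, so V = (0.000, 52.20). The virtual corner opposite W is at (-45.40, 52.20). Since A1 is tangent to KC there, FC ⟂ KC and the tangent condition forces FQ to be normal to QV, with radius 14.1, so the center F sits 14.1 in from both sides at F = (-31.30, 38.10). That places the tangent points at C = (-45.40, 38.10) on KC and Q = (-31.30, 52.20) on QV. Then |WC| = |C − W| = 59.27.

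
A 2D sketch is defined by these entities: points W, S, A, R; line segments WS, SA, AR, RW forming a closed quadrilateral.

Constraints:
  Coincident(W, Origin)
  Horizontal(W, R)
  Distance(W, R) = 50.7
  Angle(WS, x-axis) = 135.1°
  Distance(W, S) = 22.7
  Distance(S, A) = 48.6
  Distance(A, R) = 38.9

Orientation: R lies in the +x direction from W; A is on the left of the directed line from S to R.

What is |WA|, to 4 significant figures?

44.07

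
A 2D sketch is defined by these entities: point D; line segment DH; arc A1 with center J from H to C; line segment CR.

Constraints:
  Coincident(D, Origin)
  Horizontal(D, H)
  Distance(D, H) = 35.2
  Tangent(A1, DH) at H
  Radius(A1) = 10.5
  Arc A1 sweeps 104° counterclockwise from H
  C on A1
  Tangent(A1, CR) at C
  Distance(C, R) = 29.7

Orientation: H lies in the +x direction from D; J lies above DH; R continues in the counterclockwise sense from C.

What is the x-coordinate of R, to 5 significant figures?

38.203

On A1, H sits at bearing -90° from J; a 104° counterclockwise sweep puts C at bearing 14°, so C = J + 10.5·(cos 14°, sin 14°) = (45.388, 13.040). Since A1 is tangent to CR there, JC ⟂ CR, so CR runs along (−sin 14°, cos 14°); with |CR| = 29.7, R = (38.203, 41.858). So R.x = 38.203.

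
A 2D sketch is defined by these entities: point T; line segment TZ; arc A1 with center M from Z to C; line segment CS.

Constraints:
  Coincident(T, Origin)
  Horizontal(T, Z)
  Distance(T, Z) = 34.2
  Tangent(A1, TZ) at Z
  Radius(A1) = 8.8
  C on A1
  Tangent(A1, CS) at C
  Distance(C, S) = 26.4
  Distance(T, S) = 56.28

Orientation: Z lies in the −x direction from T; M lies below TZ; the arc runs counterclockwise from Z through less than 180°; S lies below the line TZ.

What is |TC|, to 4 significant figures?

43.80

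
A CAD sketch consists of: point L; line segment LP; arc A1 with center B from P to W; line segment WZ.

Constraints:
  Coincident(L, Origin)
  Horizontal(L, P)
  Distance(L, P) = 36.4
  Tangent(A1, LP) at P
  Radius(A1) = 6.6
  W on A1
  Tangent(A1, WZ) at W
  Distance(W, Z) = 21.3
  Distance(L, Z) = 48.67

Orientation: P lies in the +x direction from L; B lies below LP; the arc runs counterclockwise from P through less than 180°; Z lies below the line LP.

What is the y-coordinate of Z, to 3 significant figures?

-28.7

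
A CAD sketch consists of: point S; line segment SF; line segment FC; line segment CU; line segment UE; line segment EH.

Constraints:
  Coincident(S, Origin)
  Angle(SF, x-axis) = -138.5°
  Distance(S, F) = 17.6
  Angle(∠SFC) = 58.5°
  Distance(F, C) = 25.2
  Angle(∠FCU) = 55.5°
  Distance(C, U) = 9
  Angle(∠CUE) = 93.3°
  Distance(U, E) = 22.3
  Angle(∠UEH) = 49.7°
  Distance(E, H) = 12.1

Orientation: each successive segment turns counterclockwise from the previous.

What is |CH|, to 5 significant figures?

14.994

S is at the origin; SF runs at -138.5° with length 17.6, so F = (-13.182, -11.662). ∠SFC = 58.5° gives FC at -17.000° from the x-axis; with |FC| = 25.2, C = (10.917, -19.030). ∠FCU = 55.5° gives CU at 107.50° from the x-axis; with |CU| = 9.0, U = (8.2109, -10.446). ∠CUE = 93.3° gives UE at -165.80° from the x-axis; with |UE| = 22.3, E = (-13.408, -15.917). ∠UEH = 49.7° gives EH at -35.500° from the x-axis; with |EH| = 12.1, H = (-3.5569, -22.943). Then |CH| = |H − C| = 14.994.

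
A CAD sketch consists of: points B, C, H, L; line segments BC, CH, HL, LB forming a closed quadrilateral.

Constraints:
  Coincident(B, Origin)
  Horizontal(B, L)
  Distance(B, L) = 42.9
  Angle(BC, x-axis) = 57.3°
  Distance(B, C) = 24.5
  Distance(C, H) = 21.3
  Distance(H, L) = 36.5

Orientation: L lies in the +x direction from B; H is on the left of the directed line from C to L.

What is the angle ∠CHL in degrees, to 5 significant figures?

71.983°

Checks: B.y = 0.00, L.y = 0.00 ✓; |CH| = 21.30 ✓; |HL| = 36.50 ✓.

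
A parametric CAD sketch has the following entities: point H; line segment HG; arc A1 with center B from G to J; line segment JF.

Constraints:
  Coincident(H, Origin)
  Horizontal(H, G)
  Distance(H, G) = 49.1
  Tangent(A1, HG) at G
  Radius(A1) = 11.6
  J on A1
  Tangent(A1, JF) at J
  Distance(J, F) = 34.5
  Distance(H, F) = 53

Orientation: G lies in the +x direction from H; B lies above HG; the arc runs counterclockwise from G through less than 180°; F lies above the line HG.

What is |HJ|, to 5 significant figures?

60.285

Checks: |BJ| = 11.60 ✓; ∠(BJ, JF) = 90.00° ✓; |JF| = 34.50 ✓; |HF| = 53.00 ✓.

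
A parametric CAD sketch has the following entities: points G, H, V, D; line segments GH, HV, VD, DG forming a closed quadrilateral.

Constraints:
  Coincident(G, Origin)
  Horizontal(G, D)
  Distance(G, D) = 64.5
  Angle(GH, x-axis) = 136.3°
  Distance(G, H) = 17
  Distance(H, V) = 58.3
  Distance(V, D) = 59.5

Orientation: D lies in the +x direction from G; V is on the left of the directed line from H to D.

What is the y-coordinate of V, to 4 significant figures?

49.77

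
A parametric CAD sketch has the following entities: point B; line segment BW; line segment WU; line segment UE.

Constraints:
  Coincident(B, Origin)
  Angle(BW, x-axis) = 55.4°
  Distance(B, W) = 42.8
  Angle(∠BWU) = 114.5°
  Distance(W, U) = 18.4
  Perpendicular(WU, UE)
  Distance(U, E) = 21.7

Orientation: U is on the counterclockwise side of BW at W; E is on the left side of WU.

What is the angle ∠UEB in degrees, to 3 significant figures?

116°

B is at the origin; BW runs at 55.4° with length 42.8, so W = 42.8·(cos 55.4°, sin 55.4°) = (24.3, 35.2). ∠BWU = 114.5°, so WU runs at 55.4° + (180° − 114.5°) = 121° from the x-axis; with |WU| = 18.4, U = W + 18.4·(cos 121°, sin 121°) = (14.9, 51.0). WU is perpendicular to UE; with |UE| = 21.7 on the left of WU, E = U + 21.7·(-0.858, -0.514) = (-3.77, 39.9). Then cos ∠UEB = EU·EB / (|EU||EB|), giving 116°.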